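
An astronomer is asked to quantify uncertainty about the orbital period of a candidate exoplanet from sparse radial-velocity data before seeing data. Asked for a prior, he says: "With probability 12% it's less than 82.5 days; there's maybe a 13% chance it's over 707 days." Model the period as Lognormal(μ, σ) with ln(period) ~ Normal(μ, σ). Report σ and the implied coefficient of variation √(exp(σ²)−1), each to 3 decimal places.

If T ~ Lognormal(μ,σ) then ln T ~ Normal(μ,σ), so the p-quantile of ln T is μ + z_p·σ.
ln(82.5) = 4.413 and ln(707) = 6.561; z_{0.12} = -1.175, z_{0.87} = 1.126.
σ = (6.561 − 4.413)/(1.126 − (-1.175)) = 0.933.
μ = 4.413 − (-1.175)·0.933 = 5.510.
CV = √(exp(σ²)−1) = √(exp(0.8713)−1) = 1.179.

σ ≈ 0.933, CV ≈ 1.179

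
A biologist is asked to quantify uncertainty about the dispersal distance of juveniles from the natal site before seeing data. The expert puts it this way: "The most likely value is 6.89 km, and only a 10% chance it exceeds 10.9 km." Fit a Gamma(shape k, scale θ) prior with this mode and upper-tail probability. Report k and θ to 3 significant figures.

k ≈ 9.91, θ ≈ 0.773

Gamma(k,θ) with k>1 has mode (k−1)θ, so θ = 6.89/(k−1).
Need P(X < 10.9) = 0.9 with θ tied to k this way. Start at k = 2, θ = 6.89: P(X<10.9) ≈ 0.469.
Too low — raise k to concentrate. Iterating converges to k ≈ 9.91.
Then θ = 6.89/(9.91−1) ≈ 0.773.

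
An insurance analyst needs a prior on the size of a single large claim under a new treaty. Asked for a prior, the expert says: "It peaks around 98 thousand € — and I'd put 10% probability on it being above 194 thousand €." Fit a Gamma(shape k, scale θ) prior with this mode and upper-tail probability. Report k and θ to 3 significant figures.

k ≈ 5.11, θ ≈ 23.8

Gamma(k,θ) with k>1 has mode (k−1)θ, so θ = 98/(k−1).
Need P(X < 194) = 0.9 with θ tied to k this way. Start at k = 2, θ = 98: P(X<194) ≈ 0.588.
Too low — raise k to concentrate. Iterating converges to k ≈ 5.11.
Then θ = 98/(5.11−1) ≈ 23.8.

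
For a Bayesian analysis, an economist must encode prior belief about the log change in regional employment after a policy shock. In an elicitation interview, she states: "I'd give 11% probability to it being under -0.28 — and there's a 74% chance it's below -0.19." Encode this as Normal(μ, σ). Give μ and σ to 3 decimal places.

μ = -0.221, σ = 0.048

The p-quantile of Normal(μ,σ) is μ + z_p·σ, with z_{0.11} = -1.227 and z_{0.74} = 0.6433.
Eliminate σ: μ = (z₂·x₁ − z₁·x₂)/(z₂ − z₁) = (0.6433·-0.28 − (-1.227)·-0.19)/1.87 = -0.221.
Then σ = (x₂ − x₁)/(z₂ − z₁) = (-0.19 − -0.28)/1.87 = 0.048.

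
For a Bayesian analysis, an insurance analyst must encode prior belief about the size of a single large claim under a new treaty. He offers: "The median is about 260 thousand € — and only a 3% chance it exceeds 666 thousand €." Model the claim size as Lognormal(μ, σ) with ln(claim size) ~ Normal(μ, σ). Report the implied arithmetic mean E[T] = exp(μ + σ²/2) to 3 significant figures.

E[T] ≈ 295 thousand €

If T ~ Lognormal(μ,σ) then ln T ~ Normal(μ,σ), so the p-quantile of ln T is μ + z_p·σ.
ln(260) = 5.561 and ln(666) = 6.501; z_{0.5} = 0, z_{0.97} = 1.881.
σ = (6.501 − 5.561)/(1.881 − (0)) = 0.500.
μ = 5.561 − (0)·0.500 = 5.561.
E[T] = exp(μ + σ²/2) = exp(5.561 + 0.1251) = 295 thousand €.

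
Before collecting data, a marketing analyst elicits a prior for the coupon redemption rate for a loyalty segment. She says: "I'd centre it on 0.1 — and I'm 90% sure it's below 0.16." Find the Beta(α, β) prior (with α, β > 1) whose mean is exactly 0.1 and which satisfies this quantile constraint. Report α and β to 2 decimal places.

With mean 0.1 fixed, write α = 0.1s, β = 0.9s where s = α+β.
Need P(θ < 0.16) = 0.9 under Beta(0.1s, 0.9s). Normal approximation: (q−m)/√(m(1−m)/s) ≈ z_{0.9} = 1.28, so s ≈ 0.1·0.9·(1.28)²/(0.16−0.1)² = 41.1.
At s = 41.1: P(θ<0.16) ≈ 0.893. Adjusting to match 0.9 gives s ≈ 44.51.
So α = 0.1·44.51 ≈ 4.45, β = 0.9·44.51 ≈ 40.06.

α ≈ 4.45, β ≈ 40.06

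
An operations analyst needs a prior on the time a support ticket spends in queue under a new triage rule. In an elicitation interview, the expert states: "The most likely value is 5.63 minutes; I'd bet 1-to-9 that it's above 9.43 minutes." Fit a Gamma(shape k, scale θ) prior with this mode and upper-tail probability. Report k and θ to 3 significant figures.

k ≈ 8.1, θ ≈ 0.793

Gamma(k,θ) with k>1 has mode (k−1)θ, so θ = 5.63/(k−1).
Need P(X < 9.43) = 0.9 with θ tied to k this way. Start at k = 2, θ = 5.63: P(X<9.43) ≈ 0.499.
Too low — raise k to concentrate. Iterating converges to k ≈ 8.1.
Then θ = 5.63/(8.1−1) ≈ 0.793.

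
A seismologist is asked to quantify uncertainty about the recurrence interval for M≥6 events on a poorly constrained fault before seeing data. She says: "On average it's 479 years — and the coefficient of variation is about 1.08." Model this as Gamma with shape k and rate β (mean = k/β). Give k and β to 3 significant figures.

For Gamma(k, rate β): mean = k/β, variance = k/β², so CV = 1/√k.
CV = 1.08, hence k = 1/CV² = 0.857.
Then β = k/mean = 0.857/479 = 0.00179.

k ≈ 0.857, β ≈ 0.00179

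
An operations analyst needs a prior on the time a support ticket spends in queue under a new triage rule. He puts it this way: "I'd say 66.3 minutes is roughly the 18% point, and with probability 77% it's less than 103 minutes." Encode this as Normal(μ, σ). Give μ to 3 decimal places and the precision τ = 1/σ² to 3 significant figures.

μ = 86.608, τ = 0.00203

For Normal(μ,σ), the p-quantile is μ + z_p·σ. Here z_{0.18} = -0.9154, z_{0.77} = 0.7388.
So 66.3 = μ − 0.9154σ and 103 = μ + 0.7388σ.
Subtracting: σ = (103 − 66.3)/(0.7388 − (-0.9154)) = 22.186.
Then μ = 66.3 − (-0.9154)·22.186 = 86.608.
Precision τ = 1/σ² = 1/22.19² = 0.00203.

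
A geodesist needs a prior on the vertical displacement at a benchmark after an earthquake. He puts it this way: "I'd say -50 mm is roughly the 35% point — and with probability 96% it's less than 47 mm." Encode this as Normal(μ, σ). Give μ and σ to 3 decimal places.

μ = -32.502, σ = 45.412

The p-quantile of Normal(μ,σ) is μ + z_p·σ, with z_{0.35} = -0.3853 and z_{0.96} = 1.751.
Eliminate σ: μ = (z₂·x₁ − z₁·x₂)/(z₂ − z₁) = (1.751·-50 − (-0.3853)·47)/2.136 = -32.502.
Then σ = (x₂ − x₁)/(z₂ − z₁) = (47 − -50)/2.136 = 45.412.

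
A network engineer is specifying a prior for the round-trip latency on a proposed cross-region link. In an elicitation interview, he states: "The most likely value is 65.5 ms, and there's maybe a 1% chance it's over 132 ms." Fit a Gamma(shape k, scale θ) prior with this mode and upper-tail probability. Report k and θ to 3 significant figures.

k ≈ 11, θ ≈ 6.56

Gamma(k,θ) with k>1 has mode (k−1)θ, so θ = 65.5/(k−1).
Need P(X < 132) = 0.99 with θ tied to k this way. Start at k = 2, θ = 65.5: P(X<132) ≈ 0.598.
Too low — raise k to concentrate. Iterating converges to k ≈ 11.
Then θ = 65.5/(11−1) ≈ 6.56.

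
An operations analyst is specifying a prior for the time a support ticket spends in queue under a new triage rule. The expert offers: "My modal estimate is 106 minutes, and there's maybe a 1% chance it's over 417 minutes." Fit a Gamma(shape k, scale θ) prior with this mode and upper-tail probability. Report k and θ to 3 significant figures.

Gamma(k,θ) with k>1 has mode (k−1)θ, so θ = 106/(k−1).
Need P(X < 417) = 0.99 with θ tied to k this way. Start at k = 2, θ = 106: P(X<417) ≈ 0.903.
Too low — raise k to concentrate. Iterating converges to k ≈ 3.24.
Then θ = 106/(3.24−1) ≈ 47.4.

k ≈ 3.24, θ ≈ 47.4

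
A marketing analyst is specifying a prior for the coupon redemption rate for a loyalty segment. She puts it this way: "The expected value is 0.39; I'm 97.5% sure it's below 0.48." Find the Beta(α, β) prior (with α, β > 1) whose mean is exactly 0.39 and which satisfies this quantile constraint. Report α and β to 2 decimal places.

α ≈ 45.24, β ≈ 70.76

With mean 0.39 fixed, write α = 0.39s, β = 0.61s where s = α+β.
Need P(θ < 0.48) = 0.975 under Beta(0.39s, 0.61s). Normal approximation: (q−m)/√(m(1−m)/s) ≈ z_{0.975} = 1.96, so s ≈ 0.39·0.61·(1.96)²/(0.48−0.39)² = 112.8.
At s = 112.8: P(θ<0.48) ≈ 0.973. Adjusting to match 0.975 gives s ≈ 116.00.
So α = 0.39·116.00 ≈ 45.24, β = 0.61·116.00 ≈ 70.76.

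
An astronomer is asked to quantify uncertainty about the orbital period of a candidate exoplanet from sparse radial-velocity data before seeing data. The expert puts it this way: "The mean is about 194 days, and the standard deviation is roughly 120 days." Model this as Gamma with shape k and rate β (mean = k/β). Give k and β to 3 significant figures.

For Gamma(k, rate β): mean = k/β, variance = k/β², so CV = 1/√k.
CV = SD/mean = 120/194 = 0.6186, hence k = 1/CV² = 2.61.
Then β = k/mean = 2.61/194 = 0.0135.

k ≈ 2.61, β ≈ 0.0135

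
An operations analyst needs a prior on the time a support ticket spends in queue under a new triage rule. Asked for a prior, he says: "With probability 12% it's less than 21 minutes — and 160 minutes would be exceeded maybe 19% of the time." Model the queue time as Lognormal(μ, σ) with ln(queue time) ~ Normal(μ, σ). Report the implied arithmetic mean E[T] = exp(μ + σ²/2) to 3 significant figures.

If T ~ Lognormal(μ,σ) then ln T ~ Normal(μ,σ), so the p-quantile of ln T is μ + z_p·σ.
ln(21) = 3.045 and ln(160) = 5.075; z_{0.12} = -1.175, z_{0.81} = 0.8779.
σ = (5.075 − 3.045)/(0.8779 − (-1.175)) = 0.989.
μ = 3.045 − (-1.175)·0.989 = 4.207.
E[T] = exp(μ + σ²/2) = exp(4.207 + 0.4892) = 110 minutes.

E[T] ≈ 110 minutes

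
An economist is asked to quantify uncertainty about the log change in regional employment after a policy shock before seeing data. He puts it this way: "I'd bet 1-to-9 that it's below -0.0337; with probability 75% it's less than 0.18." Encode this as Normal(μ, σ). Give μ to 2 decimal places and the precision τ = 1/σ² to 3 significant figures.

The p-quantile of Normal(μ,σ) is μ + z_p·σ, with z_{0.1} = -1.282 and z_{0.75} = 0.6745.
Eliminate σ: μ = (z₂·x₁ − z₁·x₂)/(z₂ − z₁) = (0.6745·-0.0337 − (-1.282)·0.18)/1.956 = 0.11.
Then σ = (x₂ − x₁)/(z₂ − z₁) = (0.18 − -0.0337)/1.956 = 0.11.
Precision τ = 1/σ² = 1/0.1093² = 83.8.

μ = 0.11, τ = 83.8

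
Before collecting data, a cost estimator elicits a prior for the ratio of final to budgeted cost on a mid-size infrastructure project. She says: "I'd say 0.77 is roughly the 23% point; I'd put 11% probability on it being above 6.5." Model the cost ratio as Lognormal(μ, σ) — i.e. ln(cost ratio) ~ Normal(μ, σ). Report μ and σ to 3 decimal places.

If T ~ Lognormal(μ,σ) then ln T ~ Normal(μ,σ), so the p-quantile of ln T is μ + z_p·σ.
ln(0.77) = -0.2614 and ln(6.5) = 1.872; z_{0.23} = -0.7388, z_{0.89} = 1.227.
σ = (1.872 − -0.2614)/(1.227 − (-0.7388)) = 1.085.
μ = -0.2614 − (-0.7388)·1.085 = 0.541.

μ ≈ 0.541, σ ≈ 1.085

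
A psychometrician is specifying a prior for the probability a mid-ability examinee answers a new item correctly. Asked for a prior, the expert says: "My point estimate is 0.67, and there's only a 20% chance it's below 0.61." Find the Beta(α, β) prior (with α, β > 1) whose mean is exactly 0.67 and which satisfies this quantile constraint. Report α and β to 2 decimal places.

α ≈ 28.40, β ≈ 13.99

With mean 0.67 fixed, write α = 0.67s, β = 0.33s where s = α+β.
Need P(θ < 0.61) = 0.2 under Beta(0.67s, 0.33s). Normal approximation: (q−m)/√(m(1−m)/s) ≈ z_{0.2} = -0.842, so s ≈ 0.67·0.33·(-0.842)²/(0.61−0.67)² = 43.5.
At s = 43.5: P(θ<0.61) ≈ 0.197. Adjusting to match 0.2 gives s ≈ 42.38.
So α = 0.67·42.38 ≈ 28.40, β = 0.33·42.38 ≈ 13.99.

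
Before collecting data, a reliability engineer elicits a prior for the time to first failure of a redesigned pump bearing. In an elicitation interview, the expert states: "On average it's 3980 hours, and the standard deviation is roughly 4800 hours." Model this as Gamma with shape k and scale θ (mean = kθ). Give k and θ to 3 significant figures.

For Gamma(k, scale θ): mean = kθ, variance = kθ², so CV = 1/√k.
CV = SD/mean = 4800/3980 = 1.206, hence k = 1/CV² = 0.688.
Then θ = mean/k = 3980/0.688 = 5790.

k ≈ 0.688, θ ≈ 5790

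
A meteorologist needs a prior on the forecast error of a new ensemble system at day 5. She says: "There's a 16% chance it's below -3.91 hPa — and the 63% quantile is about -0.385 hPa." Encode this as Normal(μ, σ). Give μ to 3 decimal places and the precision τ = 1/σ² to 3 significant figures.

μ = -1.267, τ = 0.142

The p-quantile of Normal(μ,σ) is μ + z_p·σ, with z_{0.16} = -0.9945 and z_{0.63} = 0.3319.
Eliminate σ: μ = (z₂·x₁ − z₁·x₂)/(z₂ − z₁) = (0.3319·-3.91 − (-0.9945)·-0.385)/1.326 = -1.267.
Then σ = (x₂ − x₁)/(z₂ − z₁) = (-0.385 − -3.91)/1.326 = 2.658.
Precision τ = 1/σ² = 1/2.658² = 0.142.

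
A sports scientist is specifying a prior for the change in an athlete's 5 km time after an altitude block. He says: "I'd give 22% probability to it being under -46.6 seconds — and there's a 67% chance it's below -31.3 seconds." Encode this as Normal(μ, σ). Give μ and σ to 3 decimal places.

For Normal(μ,σ), the p-quantile is μ + z_p·σ. Here z_{0.22} = -0.7722, z_{0.67} = 0.4399.
So -46.6 = μ − 0.7722σ and -31.3 = μ + 0.4399σ.
Subtracting: σ = (-31.3 − -46.6)/(0.4399 − (-0.7722)) = 12.623.
Then μ = -46.6 − (-0.7722)·12.623 = -36.853.

μ = -36.853, σ = 12.623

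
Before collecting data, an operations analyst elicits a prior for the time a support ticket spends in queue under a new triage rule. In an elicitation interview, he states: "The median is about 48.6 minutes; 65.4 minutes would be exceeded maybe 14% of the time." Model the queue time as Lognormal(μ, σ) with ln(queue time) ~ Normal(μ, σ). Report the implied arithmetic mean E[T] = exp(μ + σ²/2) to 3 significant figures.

If T ~ Lognormal(μ,σ) then ln T ~ Normal(μ,σ), so the p-quantile of ln T is μ + z_p·σ.
ln(48.6) = 3.884 and ln(65.4) = 4.181; z_{0.5} = 0, z_{0.86} = 1.08.
σ = (4.181 − 3.884)/(1.08 − (0)) = 0.275.
μ = 3.884 − (0)·0.275 = 3.884.
E[T] = exp(μ + σ²/2) = exp(3.884 + 0.0378) = 50.5 minutes.

E[T] ≈ 50.5 minutes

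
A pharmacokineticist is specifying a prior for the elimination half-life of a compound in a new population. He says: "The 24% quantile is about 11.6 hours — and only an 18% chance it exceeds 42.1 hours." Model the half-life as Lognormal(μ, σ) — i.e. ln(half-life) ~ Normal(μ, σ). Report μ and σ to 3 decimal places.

If T ~ Lognormal(μ,σ) then ln T ~ Normal(μ,σ), so the p-quantile of ln T is μ + z_p·σ.
ln(11.6) = 2.451 and ln(42.1) = 3.74; z_{0.24} = -0.7063, z_{0.82} = 0.9154.
σ = (3.74 − 2.451)/(0.9154 − (-0.7063)) = 0.795.
μ = 2.451 − (-0.7063)·0.795 = 3.012.

μ ≈ 3.012, σ ≈ 0.795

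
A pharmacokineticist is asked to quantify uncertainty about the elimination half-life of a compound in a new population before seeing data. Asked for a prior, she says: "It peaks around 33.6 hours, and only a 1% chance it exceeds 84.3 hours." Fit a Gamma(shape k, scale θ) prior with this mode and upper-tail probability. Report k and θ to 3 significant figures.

Gamma(k,θ) with k>1 has mode (k−1)θ, so θ = 33.6/(k−1).
Need P(X < 84.3) = 0.99 with θ tied to k this way. Start at k = 2, θ = 33.6: P(X<84.3) ≈ 0.715.
Too low — raise k to concentrate. Iterating converges to k ≈ 6.54.
Then θ = 33.6/(6.54−1) ≈ 6.06.

k ≈ 6.54, θ ≈ 6.06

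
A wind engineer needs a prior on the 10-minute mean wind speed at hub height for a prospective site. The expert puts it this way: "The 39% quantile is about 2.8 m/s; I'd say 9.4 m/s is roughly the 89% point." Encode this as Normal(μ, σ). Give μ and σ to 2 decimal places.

μ = 4.02, σ = 4.38

For Normal(μ,σ), the p-quantile is μ + z_p·σ. Here z_{0.39} = -0.2793, z_{0.89} = 1.227.
So 2.8 = μ − 0.2793σ and 9.4 = μ + 1.227σ.
Subtracting: σ = (9.4 − 2.8)/(1.227 − (-0.2793)) = 4.38.
Then μ = 2.8 − (-0.2793)·4.38 = 4.02.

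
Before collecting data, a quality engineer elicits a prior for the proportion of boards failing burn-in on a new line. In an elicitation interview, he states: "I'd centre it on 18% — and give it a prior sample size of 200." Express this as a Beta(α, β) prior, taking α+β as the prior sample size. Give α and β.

α = 36, β = 164

Under the effective-sample-size interpretation, Beta(α, β) has prior mean α/(α+β) and prior sample size α+β.
So α+β = 200 and α/(α+β) = 0.18, giving α = 0.18·200 = 36 and β = 200 − 36 = 164.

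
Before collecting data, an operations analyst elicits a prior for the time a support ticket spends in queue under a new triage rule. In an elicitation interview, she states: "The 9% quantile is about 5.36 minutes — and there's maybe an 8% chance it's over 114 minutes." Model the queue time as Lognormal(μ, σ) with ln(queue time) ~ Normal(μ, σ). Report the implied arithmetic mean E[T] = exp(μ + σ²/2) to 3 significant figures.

If T ~ Lognormal(μ,σ) then ln T ~ Normal(μ,σ), so the p-quantile of ln T is μ + z_p·σ.
ln(5.36) = 1.679 and ln(114) = 4.736; z_{0.09} = -1.341, z_{0.92} = 1.405.
σ = (4.736 − 1.679)/(1.405 − (-1.341)) = 1.113.
μ = 1.679 − (-1.341)·1.113 = 3.172.
E[T] = exp(μ + σ²/2) = exp(3.172 + 0.6198) = 44.3 minutes.

E[T] ≈ 44.3 minutes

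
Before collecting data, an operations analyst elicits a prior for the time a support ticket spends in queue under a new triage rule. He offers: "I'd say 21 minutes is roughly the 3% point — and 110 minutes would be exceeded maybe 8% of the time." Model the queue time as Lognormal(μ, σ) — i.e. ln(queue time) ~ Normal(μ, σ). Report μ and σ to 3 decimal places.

μ ≈ 3.992, σ ≈ 0.504

If T ~ Lognormal(μ,σ) then ln T ~ Normal(μ,σ), so the p-quantile of ln T is μ + z_p·σ.
ln(21) = 3.045 and ln(110) = 4.7; z_{0.03} = -1.881, z_{0.92} = 1.405.
σ = (4.7 − 3.045)/(1.405 − (-1.881)) = 0.504.
μ = 3.045 − (-1.881)·0.504 = 3.992.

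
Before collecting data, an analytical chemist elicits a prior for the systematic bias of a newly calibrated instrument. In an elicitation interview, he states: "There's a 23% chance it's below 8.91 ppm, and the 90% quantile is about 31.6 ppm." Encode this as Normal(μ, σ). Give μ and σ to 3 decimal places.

For Normal(μ,σ), the p-quantile is μ + z_p·σ. Here z_{0.23} = -0.7388, z_{0.9} = 1.282.
So 8.91 = μ − 0.7388σ and 31.6 = μ + 1.282σ.
Subtracting: σ = (31.6 − 8.91)/(1.282 − (-0.7388)) = 11.230.
Then μ = 8.91 − (-0.7388)·11.230 = 17.208.

μ = 17.208, σ = 11.230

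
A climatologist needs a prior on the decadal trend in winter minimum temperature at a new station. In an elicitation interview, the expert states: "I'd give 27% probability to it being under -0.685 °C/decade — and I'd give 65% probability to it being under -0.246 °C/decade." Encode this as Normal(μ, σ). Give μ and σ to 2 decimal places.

The p-quantile of Normal(μ,σ) is μ + z_p·σ, with z_{0.27} = -0.6128 and z_{0.65} = 0.3853.
Eliminate σ: μ = (z₂·x₁ − z₁·x₂)/(z₂ − z₁) = (0.3853·-0.685 − (-0.6128)·-0.246)/0.9981 = -0.42.
Then σ = (x₂ − x₁)/(z₂ − z₁) = (-0.246 − -0.685)/0.9981 = 0.44.

μ = -0.42, σ = 0.44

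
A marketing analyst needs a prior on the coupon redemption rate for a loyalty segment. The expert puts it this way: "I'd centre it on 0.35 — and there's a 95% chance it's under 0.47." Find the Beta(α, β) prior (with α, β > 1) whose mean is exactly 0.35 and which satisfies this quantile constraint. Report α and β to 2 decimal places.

With mean 0.35 fixed, write α = 0.35s, β = 0.65s where s = α+β.
Need P(θ < 0.47) = 0.95 under Beta(0.35s, 0.65s). Normal approximation: (q−m)/√(m(1−m)/s) ≈ z_{0.95} = 1.64, so s ≈ 0.35·0.65·(1.64)²/(0.47−0.35)² = 42.7.
At s = 42.7: P(θ<0.47) ≈ 0.946. Adjusting to match 0.95 gives s ≈ 44.67.
So α = 0.35·44.67 ≈ 15.63, β = 0.65·44.67 ≈ 29.03.

α ≈ 15.63, β ≈ 29.03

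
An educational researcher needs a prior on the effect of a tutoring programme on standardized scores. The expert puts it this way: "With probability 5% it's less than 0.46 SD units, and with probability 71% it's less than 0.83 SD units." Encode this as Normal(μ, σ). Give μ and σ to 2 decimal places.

For Normal(μ,σ), the p-quantile is μ + z_p·σ. Here z_{0.05} = -1.645, z_{0.71} = 0.5534.
So 0.46 = μ − 1.645σ and 0.83 = μ + 0.5534σ.
Subtracting: σ = (0.83 − 0.46)/(0.5534 − (-1.645)) = 0.17.
Then μ = 0.46 − (-1.645)·0.17 = 0.74.

μ = 0.74, σ = 0.17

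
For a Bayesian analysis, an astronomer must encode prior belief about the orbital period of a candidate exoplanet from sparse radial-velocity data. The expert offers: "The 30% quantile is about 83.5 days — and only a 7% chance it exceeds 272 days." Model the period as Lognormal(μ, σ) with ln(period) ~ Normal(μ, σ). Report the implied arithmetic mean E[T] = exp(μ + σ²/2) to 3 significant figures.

If T ~ Lognormal(μ,σ) then ln T ~ Normal(μ,σ), so the p-quantile of ln T is μ + z_p·σ.
ln(83.5) = 4.425 and ln(272) = 5.606; z_{0.3} = -0.5244, z_{0.93} = 1.476.
σ = (5.606 − 4.425)/(1.476 − (-0.5244)) = 0.590.
μ = 4.425 − (-0.5244)·0.590 = 4.734.
E[T] = exp(μ + σ²/2) = exp(4.734 + 0.1743) = 135 days.

E[T] ≈ 135 days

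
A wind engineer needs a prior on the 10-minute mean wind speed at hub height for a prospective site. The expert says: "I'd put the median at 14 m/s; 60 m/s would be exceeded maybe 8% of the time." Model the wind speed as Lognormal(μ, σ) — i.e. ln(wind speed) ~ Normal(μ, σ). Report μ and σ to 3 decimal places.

If T ~ Lognormal(μ,σ) then ln T ~ Normal(μ,σ), so the p-quantile of ln T is μ + z_p·σ.
ln(14) = 2.639 and ln(60) = 4.094; z_{0.5} = 0, z_{0.92} = 1.405.
σ = (4.094 − 2.639)/(1.405 − (0)) = 1.036.
μ = 2.639 − (0)·1.036 = 2.639.

μ ≈ 2.639, σ ≈ 1.036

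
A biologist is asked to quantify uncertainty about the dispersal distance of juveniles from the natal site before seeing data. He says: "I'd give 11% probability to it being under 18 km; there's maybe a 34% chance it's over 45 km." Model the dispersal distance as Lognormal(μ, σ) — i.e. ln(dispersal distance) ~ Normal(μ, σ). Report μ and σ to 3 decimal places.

μ ≈ 3.576, σ ≈ 0.559

If T ~ Lognormal(μ,σ) then ln T ~ Normal(μ,σ), so the p-quantile of ln T is μ + z_p·σ.
ln(18) = 2.89 and ln(45) = 3.807; z_{0.11} = -1.227, z_{0.66} = 0.4125.
σ = (3.807 − 2.89)/(0.4125 − (-1.227)) = 0.559.
μ = 2.89 − (-1.227)·0.559 = 3.576.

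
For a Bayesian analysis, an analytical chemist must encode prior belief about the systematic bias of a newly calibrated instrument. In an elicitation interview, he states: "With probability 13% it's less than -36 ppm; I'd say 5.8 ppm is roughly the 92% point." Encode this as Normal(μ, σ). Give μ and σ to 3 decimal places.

The p-quantile of Normal(μ,σ) is μ + z_p·σ, with z_{0.13} = -1.126 and z_{0.92} = 1.405.
Eliminate σ: μ = (z₂·x₁ − z₁·x₂)/(z₂ − z₁) = (1.405·-36 − (-1.126)·5.8)/2.531 = -17.401.
Then σ = (x₂ − x₁)/(z₂ − z₁) = (5.8 − -36)/2.531 = 16.512.

μ = -17.401, σ = 16.512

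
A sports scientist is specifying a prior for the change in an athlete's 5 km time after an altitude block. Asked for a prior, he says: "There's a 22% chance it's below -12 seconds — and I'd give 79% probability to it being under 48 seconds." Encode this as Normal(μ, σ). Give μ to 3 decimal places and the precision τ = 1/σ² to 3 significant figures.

The p-quantile of Normal(μ,σ) is μ + z_p·σ, with z_{0.22} = -0.7722 and z_{0.79} = 0.8064.
Eliminate σ: μ = (z₂·x₁ − z₁·x₂)/(z₂ − z₁) = (0.8064·-12 − (-0.7722)·48)/1.579 = 17.350.
Then σ = (x₂ − x₁)/(z₂ − z₁) = (48 − -12)/1.579 = 38.008.
Precision τ = 1/σ² = 1/38.01² = 0.000692.

μ = 17.350, τ = 0.000692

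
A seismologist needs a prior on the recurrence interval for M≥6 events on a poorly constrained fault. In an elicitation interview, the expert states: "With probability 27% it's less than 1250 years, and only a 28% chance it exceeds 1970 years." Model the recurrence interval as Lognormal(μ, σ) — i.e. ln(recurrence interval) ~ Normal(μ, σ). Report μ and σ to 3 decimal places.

μ ≈ 7.364, σ ≈ 0.380

If T ~ Lognormal(μ,σ) then ln T ~ Normal(μ,σ), so the p-quantile of ln T is μ + z_p·σ.
ln(1250) = 7.131 and ln(1970) = 7.586; z_{0.27} = -0.6128, z_{0.72} = 0.5828.
σ = (7.586 − 7.131)/(0.5828 − (-0.6128)) = 0.380.
μ = 7.131 − (-0.6128)·0.380 = 7.364.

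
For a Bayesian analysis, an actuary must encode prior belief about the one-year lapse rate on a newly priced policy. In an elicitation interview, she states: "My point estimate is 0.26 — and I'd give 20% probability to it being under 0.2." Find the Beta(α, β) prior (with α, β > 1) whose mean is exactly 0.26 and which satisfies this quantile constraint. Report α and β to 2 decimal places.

With mean 0.26 fixed, write α = 0.26s, β = 0.74s where s = α+β.
Need P(θ < 0.2) = 0.2 under Beta(0.26s, 0.74s). Normal approximation: (q−m)/√(m(1−m)/s) ≈ z_{0.2} = -0.842, so s ≈ 0.26·0.74·(-0.842)²/(0.2−0.26)² = 37.9.
At s = 37.9: P(θ<0.2) ≈ 0.204. Adjusting to match 0.2 gives s ≈ 39.06.
So α = 0.26·39.06 ≈ 10.16, β = 0.74·39.06 ≈ 28.91.

α ≈ 10.16, β ≈ 28.91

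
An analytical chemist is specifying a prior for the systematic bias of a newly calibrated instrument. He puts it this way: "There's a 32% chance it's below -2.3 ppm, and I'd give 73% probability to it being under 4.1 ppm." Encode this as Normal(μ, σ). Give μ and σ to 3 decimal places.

For Normal(μ,σ), the p-quantile is μ + z_p·σ. Here z_{0.32} = -0.4677, z_{0.73} = 0.6128.
So -2.3 = μ − 0.4677σ and 4.1 = μ + 0.6128σ.
Subtracting: σ = (4.1 − -2.3)/(0.6128 − (-0.4677)) = 5.923.
Then μ = -2.3 − (-0.4677)·5.923 = 0.470.

μ = 0.470, σ = 5.923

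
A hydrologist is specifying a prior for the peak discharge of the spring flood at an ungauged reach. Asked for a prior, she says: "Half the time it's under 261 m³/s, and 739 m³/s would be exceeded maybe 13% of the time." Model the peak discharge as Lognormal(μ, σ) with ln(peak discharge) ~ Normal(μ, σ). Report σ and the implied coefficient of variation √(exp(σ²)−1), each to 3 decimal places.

σ ≈ 0.924, CV ≈ 1.161

If T ~ Lognormal(μ,σ) then ln T ~ Normal(μ,σ), so the p-quantile of ln T is μ + z_p·σ.
ln(261) = 5.565 and ln(739) = 6.605; z_{0.5} = 0, z_{0.87} = 1.126.
σ = (6.605 − 5.565)/(1.126 − (0)) = 0.924.
μ = 5.565 − (0)·0.924 = 5.565.
CV = √(exp(σ²)−1) = √(exp(0.8538)−1) = 1.161.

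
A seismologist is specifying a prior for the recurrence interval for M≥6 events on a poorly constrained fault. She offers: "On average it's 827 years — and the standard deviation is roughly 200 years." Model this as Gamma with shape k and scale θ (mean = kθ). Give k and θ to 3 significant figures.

k ≈ 17.1, θ ≈ 48.4

For Gamma(k, scale θ): mean = kθ, variance = kθ², so CV = 1/√k.
CV = SD/mean = 200/827 = 0.2418, hence k = 1/CV² = 17.1.
Then θ = mean/k = 827/17.1 = 48.4.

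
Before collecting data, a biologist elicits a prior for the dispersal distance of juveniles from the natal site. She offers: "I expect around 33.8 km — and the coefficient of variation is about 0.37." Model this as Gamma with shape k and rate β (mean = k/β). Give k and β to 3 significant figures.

For Gamma(k, rate β): mean = k/β, variance = k/β², so CV = 1/√k.
CV = 0.37, hence k = 1/CV² = 7.3.
Then β = k/mean = 7.3/33.8 = 0.216.

k ≈ 7.3, β ≈ 0.216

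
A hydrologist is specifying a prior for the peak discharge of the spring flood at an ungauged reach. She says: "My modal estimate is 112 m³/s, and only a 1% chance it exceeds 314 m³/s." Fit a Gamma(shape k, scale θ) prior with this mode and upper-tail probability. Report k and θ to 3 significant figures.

k ≈ 5.3, θ ≈ 26

Gamma(k,θ) with k>1 has mode (k−1)θ, so θ = 112/(k−1).
Need P(X < 314) = 0.99 with θ tied to k this way. Start at k = 2, θ = 112: P(X<314) ≈ 0.770.
Too low — raise k to concentrate. Iterating converges to k ≈ 5.3.
Then θ = 112/(5.3−1) ≈ 26.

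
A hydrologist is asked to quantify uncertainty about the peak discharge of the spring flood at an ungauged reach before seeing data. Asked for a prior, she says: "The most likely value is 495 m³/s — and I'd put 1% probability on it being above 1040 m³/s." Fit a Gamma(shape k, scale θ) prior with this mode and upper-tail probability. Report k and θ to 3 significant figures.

k ≈ 9.83, θ ≈ 56.1

Gamma(k,θ) with k>1 has mode (k−1)θ, so θ = 495/(k−1).
Need P(X < 1040) = 0.99 with θ tied to k this way. Start at k = 2, θ = 495: P(X<1040) ≈ 0.621.
Too low — raise k to concentrate. Iterating converges to k ≈ 9.83.
Then θ = 495/(9.83−1) ≈ 56.1.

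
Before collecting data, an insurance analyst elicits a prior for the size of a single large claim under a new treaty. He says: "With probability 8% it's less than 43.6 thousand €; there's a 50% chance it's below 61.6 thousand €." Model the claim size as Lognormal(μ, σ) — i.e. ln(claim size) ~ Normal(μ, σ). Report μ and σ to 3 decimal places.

μ ≈ 4.121, σ ≈ 0.246

If T ~ Lognormal(μ,σ) then ln T ~ Normal(μ,σ), so the p-quantile of ln T is μ + z_p·σ.
ln(43.6) = 3.775 and ln(61.6) = 4.121; z_{0.08} = -1.405, z_{0.5} = 0.
σ = (4.121 − 3.775)/(0 − (-1.405)) = 0.246.
μ = 3.775 − (-1.405)·0.246 = 4.121.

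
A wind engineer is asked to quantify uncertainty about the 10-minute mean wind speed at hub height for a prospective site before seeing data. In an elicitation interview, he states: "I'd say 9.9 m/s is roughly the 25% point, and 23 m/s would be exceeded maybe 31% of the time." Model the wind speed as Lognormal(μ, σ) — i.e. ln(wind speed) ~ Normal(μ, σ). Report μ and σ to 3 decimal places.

If T ~ Lognormal(μ,σ) then ln T ~ Normal(μ,σ), so the p-quantile of ln T is μ + z_p·σ.
ln(9.9) = 2.293 and ln(23) = 3.135; z_{0.25} = -0.6745, z_{0.69} = 0.4959.
σ = (3.135 − 2.293)/(0.4959 − (-0.6745)) = 0.720.
μ = 2.293 − (-0.6745)·0.720 = 2.778.

μ ≈ 2.778, σ ≈ 0.720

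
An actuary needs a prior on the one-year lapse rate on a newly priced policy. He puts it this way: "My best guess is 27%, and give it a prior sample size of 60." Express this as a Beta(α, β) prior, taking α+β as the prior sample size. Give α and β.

α = 16.2, β = 43.8

Under the effective-sample-size interpretation, Beta(α, β) has prior mean α/(α+β) and prior sample size α+β.
So α+β = 60 and α/(α+β) = 0.27, giving α = 0.27·60 = 16.2 and β = 60 − 16.2 = 43.8.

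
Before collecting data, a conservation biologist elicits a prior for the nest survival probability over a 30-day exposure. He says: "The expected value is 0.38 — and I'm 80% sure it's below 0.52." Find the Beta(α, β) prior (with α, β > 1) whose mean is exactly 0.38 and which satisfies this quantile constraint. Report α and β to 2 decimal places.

With mean 0.38 fixed, write α = 0.38s, β = 0.62s where s = α+β.
Need P(θ < 0.52) = 0.8 under Beta(0.38s, 0.62s). Normal approximation: (q−m)/√(m(1−m)/s) ≈ z_{0.8} = 0.842, so s ≈ 0.38·0.62·(0.842)²/(0.52−0.38)² = 8.5.
At s = 8.5: P(θ<0.52) ≈ 0.803. Adjusting to match 0.8 gives s ≈ 8.27.
So α = 0.38·8.27 ≈ 3.14, β = 0.62·8.27 ≈ 5.13.

α ≈ 3.14, β ≈ 5.13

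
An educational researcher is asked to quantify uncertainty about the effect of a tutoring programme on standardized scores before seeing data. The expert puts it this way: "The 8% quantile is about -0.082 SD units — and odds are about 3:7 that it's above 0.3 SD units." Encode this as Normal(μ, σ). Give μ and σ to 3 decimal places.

For Normal(μ,σ), the p-quantile is μ + z_p·σ. Here z_{0.08} = -1.405, z_{0.7} = 0.5244.
So -0.082 = μ − 1.405σ and 0.3 = μ + 0.5244σ.
Subtracting: σ = (0.3 − -0.082)/(0.5244 − (-1.405)) = 0.198.
Then μ = -0.082 − (-1.405)·0.198 = 0.196.

μ = 0.196, σ = 0.198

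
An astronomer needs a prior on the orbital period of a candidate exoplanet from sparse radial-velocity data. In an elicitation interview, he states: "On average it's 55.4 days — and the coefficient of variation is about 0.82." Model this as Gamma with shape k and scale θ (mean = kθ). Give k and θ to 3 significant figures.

For Gamma(k, scale θ): mean = kθ, variance = kθ², so CV = 1/√k.
CV = 0.82, hence k = 1/CV² = 1.49.
Then θ = mean/k = 55.4/1.49 = 37.3.

k ≈ 1.49, θ ≈ 37.3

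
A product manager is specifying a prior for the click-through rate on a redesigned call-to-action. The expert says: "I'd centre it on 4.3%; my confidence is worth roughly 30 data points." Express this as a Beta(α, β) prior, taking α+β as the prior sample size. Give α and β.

α = 1.29, β = 28.71

Under the effective-sample-size interpretation, Beta(α, β) has prior mean α/(α+β) and prior sample size α+β.
So α+β = 30 and α/(α+β) = 0.043, giving α = 0.043·30 = 1.29 and β = 30 − 1.29 = 28.71.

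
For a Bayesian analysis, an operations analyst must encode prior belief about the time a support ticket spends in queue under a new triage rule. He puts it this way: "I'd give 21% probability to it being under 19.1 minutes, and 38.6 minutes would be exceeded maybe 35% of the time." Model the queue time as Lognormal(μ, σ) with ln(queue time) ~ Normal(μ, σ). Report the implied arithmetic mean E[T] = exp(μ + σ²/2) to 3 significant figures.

If T ~ Lognormal(μ,σ) then ln T ~ Normal(μ,σ), so the p-quantile of ln T is μ + z_p·σ.
ln(19.1) = 2.95 and ln(38.6) = 3.653; z_{0.21} = -0.8064, z_{0.65} = 0.3853.
σ = (3.653 − 2.95)/(0.3853 − (-0.8064)) = 0.590.
μ = 2.95 − (-0.8064)·0.590 = 3.426.
E[T] = exp(μ + σ²/2) = exp(3.426 + 0.1743) = 36.6 minutes.

E[T] ≈ 36.6 minutes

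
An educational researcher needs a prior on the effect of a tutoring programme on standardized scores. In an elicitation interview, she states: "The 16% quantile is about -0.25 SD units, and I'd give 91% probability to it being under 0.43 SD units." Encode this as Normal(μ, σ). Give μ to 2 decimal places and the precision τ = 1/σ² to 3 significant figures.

μ = 0.04, τ = 11.8

The p-quantile of Normal(μ,σ) is μ + z_p·σ, with z_{0.16} = -0.9945 and z_{0.91} = 1.341.
Eliminate σ: μ = (z₂·x₁ − z₁·x₂)/(z₂ − z₁) = (1.341·-0.25 − (-0.9945)·0.43)/2.335 = 0.04.
Then σ = (x₂ − x₁)/(z₂ − z₁) = (0.43 − -0.25)/2.335 = 0.29.
Precision τ = 1/σ² = 1/0.2912² = 11.8.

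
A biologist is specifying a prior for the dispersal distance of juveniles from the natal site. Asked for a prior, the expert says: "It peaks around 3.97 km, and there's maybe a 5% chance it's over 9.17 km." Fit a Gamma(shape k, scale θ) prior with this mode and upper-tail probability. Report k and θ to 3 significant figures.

k ≈ 4.91, θ ≈ 1.02

Gamma(k,θ) with k>1 has mode (k−1)θ, so θ = 3.97/(k−1).
Need P(X < 9.17) = 0.95 with θ tied to k this way. Start at k = 2, θ = 3.97: P(X<9.17) ≈ 0.671.
Too low — raise k to concentrate. Iterating converges to k ≈ 4.91.
Then θ = 3.97/(4.91−1) ≈ 1.02.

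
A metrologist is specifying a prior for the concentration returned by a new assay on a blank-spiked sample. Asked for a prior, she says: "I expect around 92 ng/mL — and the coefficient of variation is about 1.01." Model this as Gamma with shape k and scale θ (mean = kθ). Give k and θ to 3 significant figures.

For Gamma(k, scale θ): mean = kθ, variance = kθ², so CV = 1/√k.
CV = 1.01, hence k = 1/CV² = 0.98.
Then θ = mean/k = 92/0.98 = 93.8.

k ≈ 0.98, θ ≈ 93.8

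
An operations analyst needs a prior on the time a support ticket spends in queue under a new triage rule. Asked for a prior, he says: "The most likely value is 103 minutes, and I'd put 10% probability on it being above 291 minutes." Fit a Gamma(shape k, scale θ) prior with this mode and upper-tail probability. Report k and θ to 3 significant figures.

k ≈ 2.77, θ ≈ 58.2

Gamma(k,θ) with k>1 has mode (k−1)θ, so θ = 103/(k−1).
Need P(X < 291) = 0.9 with θ tied to k this way. Start at k = 2, θ = 103: P(X<291) ≈ 0.773.
Too low — raise k to concentrate. Iterating converges to k ≈ 2.77.
Then θ = 103/(2.77−1) ≈ 58.2.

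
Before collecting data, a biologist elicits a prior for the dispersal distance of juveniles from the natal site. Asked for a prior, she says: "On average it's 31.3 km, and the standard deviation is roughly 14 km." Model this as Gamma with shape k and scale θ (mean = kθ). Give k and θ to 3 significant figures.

k ≈ 5, θ ≈ 6.26

For Gamma(k, scale θ): mean = kθ, variance = kθ², so CV = 1/√k.
CV = SD/mean = 14/31.3 = 0.4473, hence k = 1/CV² = 5.
Then θ = mean/k = 31.3/5 = 6.26.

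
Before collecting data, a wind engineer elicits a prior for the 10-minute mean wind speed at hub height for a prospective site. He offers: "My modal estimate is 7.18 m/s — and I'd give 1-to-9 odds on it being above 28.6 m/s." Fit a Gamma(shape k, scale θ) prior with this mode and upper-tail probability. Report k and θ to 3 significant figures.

Gamma(k,θ) with k>1 has mode (k−1)θ, so θ = 7.18/(k−1).
Need P(X < 28.6) = 0.9 with θ tied to k this way. Start at k = 2, θ = 7.18: P(X<28.6) ≈ 0.907.
Too high — lower k to spread out. Iterating converges to k ≈ 1.96.
Then θ = 7.18/(1.96−1) ≈ 7.46.

k ≈ 1.96, θ ≈ 7.46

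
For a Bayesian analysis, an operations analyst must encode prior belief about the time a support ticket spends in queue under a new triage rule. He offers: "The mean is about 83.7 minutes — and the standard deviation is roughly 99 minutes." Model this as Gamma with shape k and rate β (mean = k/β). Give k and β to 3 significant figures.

For Gamma(k, rate β): mean = k/β, variance = k/β², so CV = 1/√k.
CV = SD/mean = 99/83.7 = 1.183, hence k = 1/CV² = 0.715.
Then β = k/mean = 0.715/83.7 = 0.00854.

k ≈ 0.715, β ≈ 0.00854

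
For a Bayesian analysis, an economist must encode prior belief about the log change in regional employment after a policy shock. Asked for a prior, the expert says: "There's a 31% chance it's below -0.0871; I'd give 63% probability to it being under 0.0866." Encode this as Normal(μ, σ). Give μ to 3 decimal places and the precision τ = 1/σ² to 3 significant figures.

μ = 0.017, τ = 22.7

For Normal(μ,σ), the p-quantile is μ + z_p·σ. Here z_{0.31} = -0.4959, z_{0.63} = 0.3319.
So -0.0871 = μ − 0.4959σ and 0.0866 = μ + 0.3319σ.
Subtracting: σ = (0.0866 − -0.0871)/(0.3319 − (-0.4959)) = 0.210.
Then μ = -0.0871 − (-0.4959)·0.210 = 0.017.
Precision τ = 1/σ² = 1/0.2099² = 22.7.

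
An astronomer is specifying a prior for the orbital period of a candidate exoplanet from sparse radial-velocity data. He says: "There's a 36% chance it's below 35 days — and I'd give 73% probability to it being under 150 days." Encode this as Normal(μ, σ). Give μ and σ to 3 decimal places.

For Normal(μ,σ), the p-quantile is μ + z_p·σ. Here z_{0.36} = -0.3585, z_{0.73} = 0.6128.
So 35 = μ − 0.3585σ and 150 = μ + 0.6128σ.
Subtracting: σ = (150 − 35)/(0.6128 − (-0.3585)) = 118.401.
Then μ = 35 − (-0.3585)·118.401 = 77.442.

μ = 77.442, σ = 118.401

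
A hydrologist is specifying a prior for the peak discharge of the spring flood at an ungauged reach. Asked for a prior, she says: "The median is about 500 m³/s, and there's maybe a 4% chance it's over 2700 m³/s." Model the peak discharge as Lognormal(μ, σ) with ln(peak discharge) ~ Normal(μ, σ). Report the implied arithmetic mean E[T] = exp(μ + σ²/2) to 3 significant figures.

If T ~ Lognormal(μ,σ) then ln T ~ Normal(μ,σ), so the p-quantile of ln T is μ + z_p·σ.
ln(500) = 6.215 and ln(2700) = 7.901; z_{0.5} = 0, z_{0.96} = 1.751.
σ = (7.901 − 6.215)/(1.751 − (0)) = 0.963.
μ = 6.215 − (0)·0.963 = 6.215.
E[T] = exp(μ + σ²/2) = exp(6.215 + 0.4640) = 795 m³/s.

E[T] ≈ 795 m³/s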